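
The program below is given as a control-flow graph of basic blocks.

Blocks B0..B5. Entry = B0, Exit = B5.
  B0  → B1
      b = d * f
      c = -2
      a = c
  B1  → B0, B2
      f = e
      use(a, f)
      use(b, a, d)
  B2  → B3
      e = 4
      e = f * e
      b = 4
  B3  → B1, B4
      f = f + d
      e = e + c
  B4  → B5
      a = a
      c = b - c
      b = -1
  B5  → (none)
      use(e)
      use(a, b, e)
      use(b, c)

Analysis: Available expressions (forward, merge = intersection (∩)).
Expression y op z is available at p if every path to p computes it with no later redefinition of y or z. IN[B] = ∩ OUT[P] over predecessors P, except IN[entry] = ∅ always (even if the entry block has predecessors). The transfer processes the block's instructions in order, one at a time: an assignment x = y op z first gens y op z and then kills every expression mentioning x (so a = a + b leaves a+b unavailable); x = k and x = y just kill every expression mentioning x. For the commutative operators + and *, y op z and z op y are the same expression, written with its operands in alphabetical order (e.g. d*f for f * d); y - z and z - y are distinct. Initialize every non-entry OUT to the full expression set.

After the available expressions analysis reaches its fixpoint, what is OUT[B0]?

Answer: {d*f}

Working:
Converged values:
  B0:  IN={}  OUT={d*f}
  B1:  IN={}  OUT={}
  B2:  IN={}  OUT={}
  B3:  IN={}  OUT={}
  B4:  IN={}  OUT={}
  B5:  IN={}  OUT={}

Merge at B0 (entry node, so the boundary value {} is joined with the incoming edge(s)): IN[B0] = {} ∩ OUT[B1] = {}
Applying B0's transfer function to that IN value gives OUT[B0] (row B0 above).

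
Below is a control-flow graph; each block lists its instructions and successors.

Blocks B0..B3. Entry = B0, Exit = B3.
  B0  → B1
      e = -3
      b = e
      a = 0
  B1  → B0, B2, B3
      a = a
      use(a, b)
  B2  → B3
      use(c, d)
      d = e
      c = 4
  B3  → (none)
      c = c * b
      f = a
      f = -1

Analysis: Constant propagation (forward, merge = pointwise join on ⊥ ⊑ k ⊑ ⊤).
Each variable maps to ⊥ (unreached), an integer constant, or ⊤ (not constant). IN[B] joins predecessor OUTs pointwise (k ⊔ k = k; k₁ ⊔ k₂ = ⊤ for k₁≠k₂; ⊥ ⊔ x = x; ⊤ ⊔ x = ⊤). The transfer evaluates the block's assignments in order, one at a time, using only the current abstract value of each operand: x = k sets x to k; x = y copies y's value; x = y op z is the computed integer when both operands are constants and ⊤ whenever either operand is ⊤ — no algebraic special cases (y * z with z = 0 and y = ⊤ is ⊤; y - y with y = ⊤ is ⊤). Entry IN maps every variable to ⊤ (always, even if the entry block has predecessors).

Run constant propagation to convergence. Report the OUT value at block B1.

Answer: {a: 0, b: -3, c: ⊤, d: ⊤, e: -3, f: ⊤}

Derivation:
Converged values:
  B0: | IN=(all ⊤) | OUT={a:0, b:-3, e:-3; rest ⊤}
  B1: | IN={a:0, b:-3, e:-3; rest ⊤} | OUT={a:0, b:-3, e:-3; rest ⊤}
  B2: | IN={a:0, b:-3, e:-3; rest ⊤} | OUT={a:0, b:-3, c:4, d:-3, e:-3; rest ⊤}
  B3: | IN={a:0, b:-3, e:-3; rest ⊤} | OUT={a:0, b:-3, e:-3, f:-1; rest ⊤}

Merge at B1: IN[B1] = OUT[B0] = {a: 0, b: -3, c: ⊤, d: ⊤, e: -3, f: ⊤}
Applying B1's transfer function to that IN value gives OUT[B1] (row B1 above).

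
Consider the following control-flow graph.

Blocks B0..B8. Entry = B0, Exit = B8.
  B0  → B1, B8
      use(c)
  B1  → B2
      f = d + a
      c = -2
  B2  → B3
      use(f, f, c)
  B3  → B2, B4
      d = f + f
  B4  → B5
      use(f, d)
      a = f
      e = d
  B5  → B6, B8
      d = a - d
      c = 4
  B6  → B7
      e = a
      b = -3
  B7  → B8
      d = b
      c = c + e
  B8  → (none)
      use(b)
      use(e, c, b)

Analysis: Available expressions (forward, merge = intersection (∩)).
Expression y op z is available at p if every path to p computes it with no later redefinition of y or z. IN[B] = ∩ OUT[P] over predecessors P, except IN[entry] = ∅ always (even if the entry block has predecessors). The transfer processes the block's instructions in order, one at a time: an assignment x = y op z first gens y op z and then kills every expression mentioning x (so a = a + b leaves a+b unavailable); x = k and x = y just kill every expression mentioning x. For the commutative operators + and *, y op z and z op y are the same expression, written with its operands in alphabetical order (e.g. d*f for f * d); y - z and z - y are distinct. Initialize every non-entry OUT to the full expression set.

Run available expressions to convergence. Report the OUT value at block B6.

Per-block solution:
  B0:   IN={}   OUT={}
  B1:   IN={}   OUT={a+d}
  B2:   IN={}   OUT={}
  B3:   IN={}   OUT={f+f}
  B4:   IN={f+f}   OUT={f+f}
  B5:   IN={f+f}   OUT={f+f}
  B6:   IN={f+f}   OUT={f+f}
  B7:   IN={f+f}   OUT={f+f}
  B8:   IN={}   OUT={}

Merge at B6: IN[B6] = OUT[B5] = {f+f}
Applying B6's transfer function to that IN value gives OUT[B6] (row B6 above).

Answer: {f+f}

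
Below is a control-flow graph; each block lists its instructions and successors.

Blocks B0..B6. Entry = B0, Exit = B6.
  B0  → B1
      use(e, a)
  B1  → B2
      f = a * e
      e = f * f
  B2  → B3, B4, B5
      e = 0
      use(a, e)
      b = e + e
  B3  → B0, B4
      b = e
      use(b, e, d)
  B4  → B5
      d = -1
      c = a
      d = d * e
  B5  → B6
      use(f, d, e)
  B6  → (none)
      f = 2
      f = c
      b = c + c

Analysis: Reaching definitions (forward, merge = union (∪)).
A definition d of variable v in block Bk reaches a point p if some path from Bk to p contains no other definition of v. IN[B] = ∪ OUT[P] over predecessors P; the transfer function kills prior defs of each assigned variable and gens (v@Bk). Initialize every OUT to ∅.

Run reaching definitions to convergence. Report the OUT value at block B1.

Fixpoint table:
  B0:  IN={b@B3, e@B2, f@B1}  OUT={b@B3, e@B2, f@B1}
  B1:  IN={b@B3, e@B2, f@B1}  OUT={b@B3, e@B1, f@B1}
  B2:  IN={b@B3, e@B1, f@B1}  OUT={b@B2, e@B2, f@B1}
  B3:  IN={b@B2, e@B2, f@B1}  OUT={b@B3, e@B2, f@B1}
  B4:  IN={b@B2, b@B3, e@B2, f@B1}  OUT={b@B2, b@B3, c@B4, d@B4, e@B2, f@B1}
  B5:  IN={b@B2, b@B3, c@B4, d@B4, e@B2, f@B1}  OUT={b@B2, b@B3, c@B4, d@B4, e@B2, f@B1}
  B6:  IN={b@B2, b@B3, c@B4, d@B4, e@B2, f@B1}  OUT={b@B6, c@B4, d@B4, e@B2, f@B6}

Merge at B1: IN[B1] = OUT[B0] = {b@B3, e@B2, f@B1}
Applying B1's transfer function to that IN value gives OUT[B1] (row B1 above).

Answer: {b@B3, e@B1, f@B1}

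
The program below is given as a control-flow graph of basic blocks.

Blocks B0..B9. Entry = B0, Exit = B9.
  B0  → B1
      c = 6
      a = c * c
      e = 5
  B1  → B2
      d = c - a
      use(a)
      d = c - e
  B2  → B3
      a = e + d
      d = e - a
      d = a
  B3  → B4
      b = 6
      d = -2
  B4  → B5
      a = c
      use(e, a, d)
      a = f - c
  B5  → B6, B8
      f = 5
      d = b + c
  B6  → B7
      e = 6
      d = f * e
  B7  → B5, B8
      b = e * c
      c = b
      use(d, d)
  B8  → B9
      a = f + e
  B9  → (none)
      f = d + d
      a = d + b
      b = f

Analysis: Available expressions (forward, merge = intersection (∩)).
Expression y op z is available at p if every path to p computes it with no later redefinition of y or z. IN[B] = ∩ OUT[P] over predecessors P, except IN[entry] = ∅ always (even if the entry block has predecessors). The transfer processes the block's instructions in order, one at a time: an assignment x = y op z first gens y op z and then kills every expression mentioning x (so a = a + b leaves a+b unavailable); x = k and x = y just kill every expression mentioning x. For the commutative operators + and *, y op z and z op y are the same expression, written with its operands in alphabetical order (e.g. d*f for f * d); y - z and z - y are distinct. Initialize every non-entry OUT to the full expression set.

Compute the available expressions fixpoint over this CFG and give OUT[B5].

Converged values:
  B0:   IN={}   OUT={c*c}
  B1:   IN={c*c}   OUT={c*c, c-a, c-e}
  B2:   IN={c*c, c-a, c-e}   OUT={c*c, c-e, e-a}
  B3:   IN={c*c, c-e, e-a}   OUT={c*c, c-e, e-a}
  B4:   IN={c*c, c-e, e-a}   OUT={c*c, c-e, f-c}
  B5:   IN={}   OUT={b+c}
  B6:   IN={b+c}   OUT={b+c, e*f}
  B7:   IN={b+c, e*f}   OUT={e*f}
  B8:   IN={}   OUT={e+f}
  B9:   IN={e+f}   OUT={d+d}

Merge at B5: IN[B5] = OUT[B4] ∩ OUT[B7] = {}
Applying B5's transfer function to that IN value gives OUT[B5] (row B5 above).

Answer: {b+c}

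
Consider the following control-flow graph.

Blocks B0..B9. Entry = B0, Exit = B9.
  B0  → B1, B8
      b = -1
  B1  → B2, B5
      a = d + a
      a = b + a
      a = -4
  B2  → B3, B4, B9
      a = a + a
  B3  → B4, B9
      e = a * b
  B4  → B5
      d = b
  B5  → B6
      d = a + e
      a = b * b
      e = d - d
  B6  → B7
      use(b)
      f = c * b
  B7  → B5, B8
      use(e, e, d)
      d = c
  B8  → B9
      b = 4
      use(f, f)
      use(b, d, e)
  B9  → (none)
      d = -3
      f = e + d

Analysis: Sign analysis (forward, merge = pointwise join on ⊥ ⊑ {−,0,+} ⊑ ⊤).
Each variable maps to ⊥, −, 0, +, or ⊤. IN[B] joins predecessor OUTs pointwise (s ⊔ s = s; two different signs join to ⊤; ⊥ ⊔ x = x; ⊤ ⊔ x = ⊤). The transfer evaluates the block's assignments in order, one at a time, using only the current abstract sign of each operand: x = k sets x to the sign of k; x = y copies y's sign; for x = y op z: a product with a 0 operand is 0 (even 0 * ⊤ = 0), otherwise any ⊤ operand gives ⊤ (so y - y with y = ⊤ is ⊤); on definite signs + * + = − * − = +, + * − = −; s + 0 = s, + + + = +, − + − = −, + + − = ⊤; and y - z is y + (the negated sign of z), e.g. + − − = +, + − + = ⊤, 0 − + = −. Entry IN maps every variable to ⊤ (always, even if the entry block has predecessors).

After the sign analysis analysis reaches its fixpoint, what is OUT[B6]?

Answer: {a: +, b: -, c: ⊤, d: ⊤, e: ⊤, f: ⊤}

Trace:
Converged values:
  B0: | IN=(all ⊤) | OUT={b:-; rest ⊤}
  B1: | IN={b:-; rest ⊤} | OUT={a:-, b:-; rest ⊤}
  B2: | IN={a:-, b:-; rest ⊤} | OUT={a:-, b:-; rest ⊤}
  B3: | IN={a:-, b:-; rest ⊤} | OUT={a:-, b:-, e:+; rest ⊤}
  B4: | IN={a:-, b:-; rest ⊤} | OUT={a:-, b:-, d:-; rest ⊤}
  B5: | IN={b:-; rest ⊤} | OUT={a:+, b:-; rest ⊤}
  B6: | IN={a:+, b:-; rest ⊤} | OUT={a:+, b:-; rest ⊤}
  B7: | IN={a:+, b:-; rest ⊤} | OUT={a:+, b:-; rest ⊤}
  B8: | IN={b:-; rest ⊤} | OUT={b:+; rest ⊤}
  B9: | IN=(all ⊤) | OUT={d:-; rest ⊤}

Merge at B6: IN[B6] = OUT[B5] = {a: +, b: -, c: ⊤, d: ⊤, e: ⊤, f: ⊤}
Applying B6's transfer function to that IN value gives OUT[B6] (row B6 above).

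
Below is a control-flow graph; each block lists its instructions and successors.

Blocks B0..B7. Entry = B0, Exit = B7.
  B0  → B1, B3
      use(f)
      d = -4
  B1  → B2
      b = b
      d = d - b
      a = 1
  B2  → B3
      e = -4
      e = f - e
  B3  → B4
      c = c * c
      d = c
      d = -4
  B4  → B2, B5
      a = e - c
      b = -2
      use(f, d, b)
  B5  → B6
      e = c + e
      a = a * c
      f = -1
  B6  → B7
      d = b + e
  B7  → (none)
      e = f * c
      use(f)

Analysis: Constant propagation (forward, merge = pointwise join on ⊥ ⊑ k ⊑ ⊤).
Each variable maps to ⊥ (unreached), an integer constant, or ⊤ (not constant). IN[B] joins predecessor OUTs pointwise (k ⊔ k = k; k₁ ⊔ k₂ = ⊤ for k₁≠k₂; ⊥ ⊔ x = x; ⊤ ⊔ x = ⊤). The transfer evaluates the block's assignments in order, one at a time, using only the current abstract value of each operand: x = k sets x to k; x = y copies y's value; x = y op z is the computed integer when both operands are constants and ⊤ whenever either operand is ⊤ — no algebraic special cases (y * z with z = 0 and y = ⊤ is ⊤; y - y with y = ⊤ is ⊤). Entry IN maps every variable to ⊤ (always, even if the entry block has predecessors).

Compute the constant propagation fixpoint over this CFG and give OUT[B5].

Fixpoint table:
  B0: | IN=(all ⊤) | OUT={d:-4; rest ⊤}
  B1: | IN={d:-4; rest ⊤} | OUT={a:1; rest ⊤}
  B2: | IN=(all ⊤) | OUT=(all ⊤)
  B3: | IN=(all ⊤) | OUT={d:-4; rest ⊤}
  B4: | IN={d:-4; rest ⊤} | OUT={b:-2, d:-4; rest ⊤}
  B5: | IN={b:-2, d:-4; rest ⊤} | OUT={b:-2, d:-4, f:-1; rest ⊤}
  B6: | IN={b:-2, d:-4, f:-1; rest ⊤} | OUT={b:-2, f:-1; rest ⊤}
  B7: | IN={b:-2, f:-1; rest ⊤} | OUT={b:-2, f:-1; rest ⊤}

Merge at B5: IN[B5] = OUT[B4] = {a: ⊤, b: -2, c: ⊤, d: -4, e: ⊤, f: ⊤}
Applying B5's transfer function to that IN value gives OUT[B5] (row B5 above).

Answer: {a: ⊤, b: -2, c: ⊤, d: -4, e: ⊤, f: -1}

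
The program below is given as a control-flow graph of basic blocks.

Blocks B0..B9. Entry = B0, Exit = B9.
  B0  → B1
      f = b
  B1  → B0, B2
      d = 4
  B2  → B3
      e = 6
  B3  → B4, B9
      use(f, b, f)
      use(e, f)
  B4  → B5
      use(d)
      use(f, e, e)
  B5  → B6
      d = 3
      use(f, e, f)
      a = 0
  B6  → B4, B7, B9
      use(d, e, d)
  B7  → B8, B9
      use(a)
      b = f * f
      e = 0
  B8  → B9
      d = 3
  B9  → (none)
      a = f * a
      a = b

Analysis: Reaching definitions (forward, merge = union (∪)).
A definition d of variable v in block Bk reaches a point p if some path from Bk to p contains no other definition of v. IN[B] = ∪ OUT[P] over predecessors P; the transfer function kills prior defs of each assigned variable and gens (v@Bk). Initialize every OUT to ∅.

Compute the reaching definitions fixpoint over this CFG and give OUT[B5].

Answer: {a@B5, d@B5, e@B2, f@B0}

Trace:
Converged values:
  B0:   IN={d@B1, f@B0}   OUT={d@B1, f@B0}
  B1:   IN={d@B1, f@B0}   OUT={d@B1, f@B0}
  B2:   IN={d@B1, f@B0}   OUT={d@B1, e@B2, f@B0}
  B3:   IN={d@B1, e@B2, f@B0}   OUT={d@B1, e@B2, f@B0}
  B4:   IN={a@B5, d@B1, d@B5, e@B2, f@B0}   OUT={a@B5, d@B1, d@B5, e@B2, f@B0}
  B5:   IN={a@B5, d@B1, d@B5, e@B2, f@B0}   OUT={a@B5, d@B5, e@B2, f@B0}
  B6:   IN={a@B5, d@B5, e@B2, f@B0}   OUT={a@B5, d@B5, e@B2, f@B0}
  B7:   IN={a@B5, d@B5, e@B2, f@B0}   OUT={a@B5, b@B7, d@B5, e@B7, f@B0}
  B8:   IN={a@B5, b@B7, d@B5, e@B7, f@B0}   OUT={a@B5, b@B7, d@B8, e@B7, f@B0}
  B9:   IN={a@B5, b@B7, d@B1, d@B5, d@B8, e@B2, e@B7, f@B0}   OUT={a@B9, b@B7, d@B1, d@B5, d@B8, e@B2, e@B7, f@B0}

Merge at B5: IN[B5] = OUT[B4] = {a@B5, d@B1, d@B5, e@B2, f@B0}
Applying B5's transfer function to that IN value gives OUT[B5] (row B5 above).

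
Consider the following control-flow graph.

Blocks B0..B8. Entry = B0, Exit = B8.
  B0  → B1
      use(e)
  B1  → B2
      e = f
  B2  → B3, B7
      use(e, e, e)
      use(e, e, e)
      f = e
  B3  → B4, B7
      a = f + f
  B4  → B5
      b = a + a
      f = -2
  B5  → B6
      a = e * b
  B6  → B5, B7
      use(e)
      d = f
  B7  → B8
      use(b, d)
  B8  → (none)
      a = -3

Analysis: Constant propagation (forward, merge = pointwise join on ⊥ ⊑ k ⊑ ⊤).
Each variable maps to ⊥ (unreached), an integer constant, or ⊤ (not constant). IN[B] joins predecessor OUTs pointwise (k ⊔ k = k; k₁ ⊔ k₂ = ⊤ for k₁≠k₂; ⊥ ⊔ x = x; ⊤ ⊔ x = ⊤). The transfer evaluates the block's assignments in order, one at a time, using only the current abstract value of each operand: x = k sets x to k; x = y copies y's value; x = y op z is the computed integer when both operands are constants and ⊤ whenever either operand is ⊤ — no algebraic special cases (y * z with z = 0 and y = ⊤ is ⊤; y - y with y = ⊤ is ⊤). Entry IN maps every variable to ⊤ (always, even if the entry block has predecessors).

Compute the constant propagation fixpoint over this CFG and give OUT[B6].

Answer: {a: ⊤, b: ⊤, c: ⊤, d: -2, e: ⊤, f: -2}

Derivation:
Converged values:
  B0:   IN=(all ⊤)   OUT=(all ⊤)
  B1:   IN=(all ⊤)   OUT=(all ⊤)
  B2:   IN=(all ⊤)   OUT=(all ⊤)
  B3:   IN=(all ⊤)   OUT=(all ⊤)
  B4:   IN=(all ⊤)   OUT={f:-2; rest ⊤}
  B5:   IN={f:-2; rest ⊤}   OUT={f:-2; rest ⊤}
  B6:   IN={f:-2; rest ⊤}   OUT={d:-2, f:-2; rest ⊤}
  B7:   IN=(all ⊤)   OUT=(all ⊤)
  B8:   IN=(all ⊤)   OUT={a:-3; rest ⊤}

Merge at B6: IN[B6] = OUT[B5] = {a: ⊤, b: ⊤, c: ⊤, d: ⊤, e: ⊤, f: -2}
Applying B6's transfer function to that IN value gives OUT[B6] (row B6 above).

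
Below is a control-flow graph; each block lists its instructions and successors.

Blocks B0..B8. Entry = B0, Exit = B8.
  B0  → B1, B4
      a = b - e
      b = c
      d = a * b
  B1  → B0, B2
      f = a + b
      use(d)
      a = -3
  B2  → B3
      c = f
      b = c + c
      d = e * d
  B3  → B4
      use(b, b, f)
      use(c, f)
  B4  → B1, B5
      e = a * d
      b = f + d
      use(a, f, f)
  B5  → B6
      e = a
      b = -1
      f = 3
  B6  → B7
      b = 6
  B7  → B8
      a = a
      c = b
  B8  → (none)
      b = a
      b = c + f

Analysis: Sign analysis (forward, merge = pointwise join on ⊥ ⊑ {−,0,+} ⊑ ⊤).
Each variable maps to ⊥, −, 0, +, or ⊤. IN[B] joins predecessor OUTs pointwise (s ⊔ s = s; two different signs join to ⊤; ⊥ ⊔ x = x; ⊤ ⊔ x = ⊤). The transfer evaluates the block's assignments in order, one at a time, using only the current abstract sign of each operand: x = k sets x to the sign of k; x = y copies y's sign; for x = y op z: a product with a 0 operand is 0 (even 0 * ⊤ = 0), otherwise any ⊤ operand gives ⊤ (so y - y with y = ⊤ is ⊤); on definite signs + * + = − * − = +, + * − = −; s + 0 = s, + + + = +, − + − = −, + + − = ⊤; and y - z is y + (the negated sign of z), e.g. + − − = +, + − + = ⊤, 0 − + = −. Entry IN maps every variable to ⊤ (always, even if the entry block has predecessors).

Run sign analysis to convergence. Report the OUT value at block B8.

Fixpoint table:
  B0: | IN=(all ⊤) | OUT=(all ⊤)
  B1: | IN=(all ⊤) | OUT={a:-; rest ⊤}
  B2: | IN={a:-; rest ⊤} | OUT={a:-; rest ⊤}
  B3: | IN={a:-; rest ⊤} | OUT={a:-; rest ⊤}
  B4: | IN=(all ⊤) | OUT=(all ⊤)
  B5: | IN=(all ⊤) | OUT={b:-, f:+; rest ⊤}
  B6: | IN={b:-, f:+; rest ⊤} | OUT={b:+, f:+; rest ⊤}
  B7: | IN={b:+, f:+; rest ⊤} | OUT={b:+, c:+, f:+; rest ⊤}
  B8: | IN={b:+, c:+, f:+; rest ⊤} | OUT={b:+, c:+, f:+; rest ⊤}

Merge at B8: IN[B8] = OUT[B7] = {a: ⊤, b: +, c: +, d: ⊤, e: ⊤, f: +}
Applying B8's transfer function to that IN value gives OUT[B8] (row B8 above).

Answer: {a: ⊤, b: +, c: +, d: ⊤, e: ⊤, f: +}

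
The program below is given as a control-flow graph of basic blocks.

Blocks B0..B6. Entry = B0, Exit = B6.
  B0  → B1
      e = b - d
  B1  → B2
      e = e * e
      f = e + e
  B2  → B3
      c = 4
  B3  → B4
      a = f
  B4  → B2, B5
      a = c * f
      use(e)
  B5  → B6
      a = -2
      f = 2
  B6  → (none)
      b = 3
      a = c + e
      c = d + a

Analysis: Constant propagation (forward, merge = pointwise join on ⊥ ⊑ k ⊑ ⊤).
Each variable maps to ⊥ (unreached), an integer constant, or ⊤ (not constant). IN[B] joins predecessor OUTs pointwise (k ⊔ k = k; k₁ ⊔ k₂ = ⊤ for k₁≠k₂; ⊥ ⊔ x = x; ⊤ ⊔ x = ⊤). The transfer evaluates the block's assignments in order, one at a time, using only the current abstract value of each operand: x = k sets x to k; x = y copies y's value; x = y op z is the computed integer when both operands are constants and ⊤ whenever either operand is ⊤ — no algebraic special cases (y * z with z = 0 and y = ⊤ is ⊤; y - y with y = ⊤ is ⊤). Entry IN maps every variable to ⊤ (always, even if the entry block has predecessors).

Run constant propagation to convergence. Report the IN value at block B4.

Answer: {a: ⊤, b: ⊤, c: 4, d: ⊤, e: ⊤, f: ⊤}

Derivation:
Converged values:
  B0:  IN=(all ⊤)  OUT=(all ⊤)
  B1:  IN=(all ⊤)  OUT=(all ⊤)
  B2:  IN=(all ⊤)  OUT={c:4; rest ⊤}
  B3:  IN={c:4; rest ⊤}  OUT={c:4; rest ⊤}
  B4:  IN={c:4; rest ⊤}  OUT={c:4; rest ⊤}
  B5:  IN={c:4; rest ⊤}  OUT={a:-2, c:4, f:2; rest ⊤}
  B6:  IN={a:-2, c:4, f:2; rest ⊤}  OUT={b:3, f:2; rest ⊤}

Merge at B4: IN[B4] = OUT[B3] = {a: ⊤, b: ⊤, c: 4, d: ⊤, e: ⊤, f: ⊤}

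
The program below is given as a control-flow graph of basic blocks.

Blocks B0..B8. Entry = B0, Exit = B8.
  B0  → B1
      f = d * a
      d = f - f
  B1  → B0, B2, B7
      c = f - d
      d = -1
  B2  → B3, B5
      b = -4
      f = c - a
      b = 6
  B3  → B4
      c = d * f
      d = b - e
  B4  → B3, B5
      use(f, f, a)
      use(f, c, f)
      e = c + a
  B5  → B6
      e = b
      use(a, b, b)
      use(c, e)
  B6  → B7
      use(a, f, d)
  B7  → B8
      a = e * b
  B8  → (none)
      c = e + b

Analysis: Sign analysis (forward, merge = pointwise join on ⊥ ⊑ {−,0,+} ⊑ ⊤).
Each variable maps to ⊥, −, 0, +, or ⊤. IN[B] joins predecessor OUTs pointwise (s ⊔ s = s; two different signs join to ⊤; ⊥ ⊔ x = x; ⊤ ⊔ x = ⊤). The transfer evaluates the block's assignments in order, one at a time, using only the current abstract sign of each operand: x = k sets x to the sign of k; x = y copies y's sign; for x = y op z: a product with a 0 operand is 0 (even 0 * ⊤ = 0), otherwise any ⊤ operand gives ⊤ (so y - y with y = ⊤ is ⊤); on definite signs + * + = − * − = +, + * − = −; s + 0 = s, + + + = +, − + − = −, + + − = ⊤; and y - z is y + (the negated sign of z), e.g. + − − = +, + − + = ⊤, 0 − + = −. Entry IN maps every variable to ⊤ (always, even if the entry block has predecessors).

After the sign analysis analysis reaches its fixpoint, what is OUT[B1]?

Answer: {a: ⊤, b: ⊤, c: ⊤, d: -, e: ⊤, f: ⊤}

Working:
Per-block solution:
  B0:   IN=(all ⊤)   OUT=(all ⊤)
  B1:   IN=(all ⊤)   OUT={d:-; rest ⊤}
  B2:   IN={d:-; rest ⊤}   OUT={b:+, d:-; rest ⊤}
  B3:   IN={b:+; rest ⊤}   OUT={b:+; rest ⊤}
  B4:   IN={b:+; rest ⊤}   OUT={b:+; rest ⊤}
  B5:   IN={b:+; rest ⊤}   OUT={b:+, e:+; rest ⊤}
  B6:   IN={b:+, e:+; rest ⊤}   OUT={b:+, e:+; rest ⊤}
  B7:   IN=(all ⊤)   OUT=(all ⊤)
  B8:   IN=(all ⊤)   OUT=(all ⊤)

Merge at B1: IN[B1] = OUT[B0] = {a: ⊤, b: ⊤, c: ⊤, d: ⊤, e: ⊤, f: ⊤}
Applying B1's transfer function to that IN value gives OUT[B1] (row B1 above).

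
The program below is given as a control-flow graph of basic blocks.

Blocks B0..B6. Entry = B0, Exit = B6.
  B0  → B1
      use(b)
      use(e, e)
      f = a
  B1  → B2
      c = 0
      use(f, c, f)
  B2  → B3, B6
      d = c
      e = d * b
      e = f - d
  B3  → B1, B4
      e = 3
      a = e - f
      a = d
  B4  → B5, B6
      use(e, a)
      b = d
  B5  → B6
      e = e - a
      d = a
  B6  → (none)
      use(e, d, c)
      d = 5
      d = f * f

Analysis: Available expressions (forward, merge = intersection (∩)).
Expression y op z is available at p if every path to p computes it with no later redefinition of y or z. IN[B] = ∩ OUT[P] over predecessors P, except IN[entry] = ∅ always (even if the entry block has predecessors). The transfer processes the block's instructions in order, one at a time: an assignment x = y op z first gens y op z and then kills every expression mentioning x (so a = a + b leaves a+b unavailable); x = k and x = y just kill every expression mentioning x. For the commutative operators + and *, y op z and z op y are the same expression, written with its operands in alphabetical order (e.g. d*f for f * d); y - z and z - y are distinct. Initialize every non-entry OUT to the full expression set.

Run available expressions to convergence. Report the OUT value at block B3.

Answer: {b*d, e-f, f-d}

Working:
Fixpoint table:
  B0:   IN={}   OUT={}
  B1:   IN={}   OUT={}
  B2:   IN={}   OUT={b*d, f-d}
  B3:   IN={b*d, f-d}   OUT={b*d, e-f, f-d}
  B4:   IN={b*d, e-f, f-d}   OUT={e-f, f-d}
  B5:   IN={e-f, f-d}   OUT={}
  B6:   IN={}   OUT={f*f}

Merge at B3: IN[B3] = OUT[B2] = {b*d, f-d}
Applying B3's transfer function to that IN value gives OUT[B3] (row B3 above).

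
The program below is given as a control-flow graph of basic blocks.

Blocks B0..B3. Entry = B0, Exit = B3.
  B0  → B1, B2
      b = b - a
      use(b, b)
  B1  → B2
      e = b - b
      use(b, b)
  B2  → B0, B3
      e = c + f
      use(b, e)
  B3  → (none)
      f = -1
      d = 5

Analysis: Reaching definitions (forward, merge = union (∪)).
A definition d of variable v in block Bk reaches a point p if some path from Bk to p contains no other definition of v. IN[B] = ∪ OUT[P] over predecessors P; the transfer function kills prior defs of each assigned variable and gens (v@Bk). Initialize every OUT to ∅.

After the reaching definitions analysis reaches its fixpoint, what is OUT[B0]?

Per-block solution:
  B0:   IN={b@B0, e@B2}   OUT={b@B0, e@B2}
  B1:   IN={b@B0, e@B2}   OUT={b@B0, e@B1}
  B2:   IN={b@B0, e@B1, e@B2}   OUT={b@B0, e@B2}
  B3:   IN={b@B0, e@B2}   OUT={b@B0, d@B3, e@B2, f@B3}

Merge at B0 (entry node, so the boundary value {} is joined with the incoming edge(s)): IN[B0] = {} ⊔ OUT[B2] = {b@B0, e@B2}
Applying B0's transfer function to that IN value gives OUT[B0] (row B0 above).

Answer: {b@B0, e@B2}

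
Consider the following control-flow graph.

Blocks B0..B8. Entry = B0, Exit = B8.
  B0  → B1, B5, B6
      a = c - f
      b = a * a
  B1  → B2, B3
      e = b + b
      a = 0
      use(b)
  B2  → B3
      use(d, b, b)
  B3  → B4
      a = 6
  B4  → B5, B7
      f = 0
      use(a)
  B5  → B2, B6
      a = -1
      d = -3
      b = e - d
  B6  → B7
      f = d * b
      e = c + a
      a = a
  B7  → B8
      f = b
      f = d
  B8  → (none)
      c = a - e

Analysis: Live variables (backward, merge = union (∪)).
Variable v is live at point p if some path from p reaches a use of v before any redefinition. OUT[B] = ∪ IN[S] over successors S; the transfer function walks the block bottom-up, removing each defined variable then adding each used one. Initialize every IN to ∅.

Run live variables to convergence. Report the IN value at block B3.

Fixpoint table:
  B0:   IN={c, d, e, f}   OUT={a, b, c, d, e}
  B1:   IN={b, c, d}   OUT={b, c, d, e}
  B2:   IN={b, c, d, e}   OUT={b, c, d, e}
  B3:   IN={b, c, d, e}   OUT={a, b, c, d, e}
  B4:   IN={a, b, c, d, e}   OUT={a, b, c, d, e}
  B5:   IN={c, e}   OUT={a, b, c, d, e}
  B6:   IN={a, b, c, d}   OUT={a, b, d, e}
  B7:   IN={a, b, d, e}   OUT={a, e}
  B8:   IN={a, e}   OUT={}

Merge at B3: OUT[B3] = IN[B4] = {a, b, c, d, e}
Applying B3's transfer function to that OUT value gives IN[B3] (row B3 above).

Answer: {b, c, d, e}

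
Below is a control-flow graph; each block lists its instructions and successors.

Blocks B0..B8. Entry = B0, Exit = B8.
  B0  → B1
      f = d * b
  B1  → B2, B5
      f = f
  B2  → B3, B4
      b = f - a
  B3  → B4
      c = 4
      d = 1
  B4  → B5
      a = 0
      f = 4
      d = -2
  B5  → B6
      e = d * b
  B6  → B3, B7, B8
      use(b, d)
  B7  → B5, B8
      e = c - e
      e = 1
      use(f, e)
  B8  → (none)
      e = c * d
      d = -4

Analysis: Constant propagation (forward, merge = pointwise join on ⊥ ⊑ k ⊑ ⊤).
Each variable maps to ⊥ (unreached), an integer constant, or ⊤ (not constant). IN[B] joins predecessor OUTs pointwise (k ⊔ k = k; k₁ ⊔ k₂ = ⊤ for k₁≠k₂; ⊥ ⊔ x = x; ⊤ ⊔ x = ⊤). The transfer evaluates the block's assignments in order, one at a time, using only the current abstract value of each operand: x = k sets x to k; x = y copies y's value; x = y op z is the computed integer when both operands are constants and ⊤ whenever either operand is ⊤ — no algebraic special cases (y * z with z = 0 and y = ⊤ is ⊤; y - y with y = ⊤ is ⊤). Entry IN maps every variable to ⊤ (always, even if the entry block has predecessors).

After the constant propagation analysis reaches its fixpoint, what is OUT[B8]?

Answer: {a: ⊤, b: ⊤, c: ⊤, d: -4, e: ⊤, f: ⊤}

Working:
Fixpoint table:
  B0:   IN=(all ⊤)   OUT=(all ⊤)
  B1:   IN=(all ⊤)   OUT=(all ⊤)
  B2:   IN=(all ⊤)   OUT=(all ⊤)
  B3:   IN=(all ⊤)   OUT={c:4, d:1; rest ⊤}
  B4:   IN=(all ⊤)   OUT={a:0, d:-2, f:4; rest ⊤}
  B5:   IN=(all ⊤)   OUT=(all ⊤)
  B6:   IN=(all ⊤)   OUT=(all ⊤)
  B7:   IN=(all ⊤)   OUT={e:1; rest ⊤}
  B8:   IN=(all ⊤)   OUT={d:-4; rest ⊤}

Merge at B8: IN[B8] = OUT[B6] ⊔ OUT[B7] = {a: ⊤, b: ⊤, c: ⊤, d: ⊤, e: ⊤, f: ⊤}
Applying B8's transfer function to that IN value gives OUT[B8] (row B8 above).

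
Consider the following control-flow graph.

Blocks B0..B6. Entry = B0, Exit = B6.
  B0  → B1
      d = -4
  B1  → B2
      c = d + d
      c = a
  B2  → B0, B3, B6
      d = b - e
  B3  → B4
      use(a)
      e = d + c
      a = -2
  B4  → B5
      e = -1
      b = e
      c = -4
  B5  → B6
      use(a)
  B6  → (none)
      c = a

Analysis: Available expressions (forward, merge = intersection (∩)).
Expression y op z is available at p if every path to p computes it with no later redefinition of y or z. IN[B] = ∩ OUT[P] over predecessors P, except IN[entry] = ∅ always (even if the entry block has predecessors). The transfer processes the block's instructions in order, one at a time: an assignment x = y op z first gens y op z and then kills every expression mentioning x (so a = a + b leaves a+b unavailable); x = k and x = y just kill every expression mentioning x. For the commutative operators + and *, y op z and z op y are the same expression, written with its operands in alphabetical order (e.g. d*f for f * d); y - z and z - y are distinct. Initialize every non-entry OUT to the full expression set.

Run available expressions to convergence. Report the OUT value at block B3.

Answer: {c+d}

Working:
Fixpoint table:
  B0: | IN={} | OUT={}
  B1: | IN={} | OUT={d+d}
  B2: | IN={d+d} | OUT={b-e}
  B3: | IN={b-e} | OUT={c+d}
  B4: | IN={c+d} | OUT={}
  B5: | IN={} | OUT={}
  B6: | IN={} | OUT={}

Merge at B3: IN[B3] = OUT[B2] = {b-e}
Applying B3's transfer function to that IN value gives OUT[B3] (row B3 above).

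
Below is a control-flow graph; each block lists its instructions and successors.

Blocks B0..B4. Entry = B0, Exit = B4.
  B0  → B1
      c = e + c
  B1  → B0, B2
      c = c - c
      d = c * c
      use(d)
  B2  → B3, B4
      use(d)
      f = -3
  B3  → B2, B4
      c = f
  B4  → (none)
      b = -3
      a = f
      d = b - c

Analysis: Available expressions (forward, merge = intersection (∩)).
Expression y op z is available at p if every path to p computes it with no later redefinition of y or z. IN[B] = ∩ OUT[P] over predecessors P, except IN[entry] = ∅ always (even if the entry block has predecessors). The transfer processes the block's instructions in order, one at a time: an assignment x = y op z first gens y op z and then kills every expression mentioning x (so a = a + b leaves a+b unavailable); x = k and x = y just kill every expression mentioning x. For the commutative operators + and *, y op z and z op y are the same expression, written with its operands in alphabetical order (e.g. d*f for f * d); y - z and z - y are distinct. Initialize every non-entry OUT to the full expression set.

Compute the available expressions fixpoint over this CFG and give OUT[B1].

Answer: {c*c}

Working:
Converged values:
  B0:   IN={}   OUT={}
  B1:   IN={}   OUT={c*c}
  B2:   IN={}   OUT={}
  B3:   IN={}   OUT={}
  B4:   IN={}   OUT={b-c}

Merge at B1: IN[B1] = OUT[B0] = {}
Applying B1's transfer function to that IN value gives OUT[B1] (row B1 above).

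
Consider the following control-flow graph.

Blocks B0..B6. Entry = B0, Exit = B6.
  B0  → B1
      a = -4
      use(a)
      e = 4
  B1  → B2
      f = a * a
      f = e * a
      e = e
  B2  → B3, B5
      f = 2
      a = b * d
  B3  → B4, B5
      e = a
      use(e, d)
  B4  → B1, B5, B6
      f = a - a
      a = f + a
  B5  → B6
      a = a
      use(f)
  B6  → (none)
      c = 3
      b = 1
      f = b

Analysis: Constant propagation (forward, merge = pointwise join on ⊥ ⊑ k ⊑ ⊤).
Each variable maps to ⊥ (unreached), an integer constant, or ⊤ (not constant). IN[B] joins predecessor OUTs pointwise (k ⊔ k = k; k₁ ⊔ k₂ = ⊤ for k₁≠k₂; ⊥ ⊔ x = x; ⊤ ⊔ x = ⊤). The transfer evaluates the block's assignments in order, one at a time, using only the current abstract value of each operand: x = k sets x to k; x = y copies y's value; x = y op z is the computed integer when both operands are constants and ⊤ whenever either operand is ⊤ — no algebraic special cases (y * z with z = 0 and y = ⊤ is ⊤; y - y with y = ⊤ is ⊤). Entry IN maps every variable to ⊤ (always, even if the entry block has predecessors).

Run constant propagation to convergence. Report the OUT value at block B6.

Answer: {a: ⊤, b: 1, c: 3, d: ⊤, e: ⊤, f: 1}

Derivation:
Per-block solution:
  B0: | IN=(all ⊤) | OUT={a:-4, e:4; rest ⊤}
  B1: | IN=(all ⊤) | OUT=(all ⊤)
  B2: | IN=(all ⊤) | OUT={f:2; rest ⊤}
  B3: | IN={f:2; rest ⊤} | OUT={f:2; rest ⊤}
  B4: | IN={f:2; rest ⊤} | OUT=(all ⊤)
  B5: | IN=(all ⊤) | OUT=(all ⊤)
  B6: | IN=(all ⊤) | OUT={b:1, c:3, f:1; rest ⊤}

Merge at B6: IN[B6] = OUT[B4] ⊔ OUT[B5] = {a: ⊤, b: ⊤, c: ⊤, d: ⊤, e: ⊤, f: ⊤}
Applying B6's transfer function to that IN value gives OUT[B6] (row B6 above).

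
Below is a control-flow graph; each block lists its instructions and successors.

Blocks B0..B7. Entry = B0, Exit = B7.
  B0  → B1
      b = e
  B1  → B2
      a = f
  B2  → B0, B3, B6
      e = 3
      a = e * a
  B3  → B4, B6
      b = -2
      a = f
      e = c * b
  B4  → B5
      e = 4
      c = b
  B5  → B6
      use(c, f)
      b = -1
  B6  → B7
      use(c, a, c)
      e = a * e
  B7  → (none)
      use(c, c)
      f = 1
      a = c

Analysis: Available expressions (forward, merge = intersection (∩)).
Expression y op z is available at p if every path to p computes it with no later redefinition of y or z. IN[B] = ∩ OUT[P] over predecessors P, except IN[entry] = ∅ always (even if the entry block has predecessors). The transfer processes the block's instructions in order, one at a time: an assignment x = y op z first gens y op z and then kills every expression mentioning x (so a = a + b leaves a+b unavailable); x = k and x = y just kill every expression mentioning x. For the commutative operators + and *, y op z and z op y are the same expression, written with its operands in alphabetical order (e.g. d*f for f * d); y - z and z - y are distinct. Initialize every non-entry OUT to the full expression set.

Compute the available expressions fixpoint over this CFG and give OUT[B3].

Converged values:
  B0:  IN={}  OUT={}
  B1:  IN={}  OUT={}
  B2:  IN={}  OUT={}
  B3:  IN={}  OUT={b*c}
  B4:  IN={b*c}  OUT={}
  B5:  IN={}  OUT={}
  B6:  IN={}  OUT={}
  B7:  IN={}  OUT={}

Merge at B3: IN[B3] = OUT[B2] = {}
Applying B3's transfer function to that IN value gives OUT[B3] (row B3 above).

Answer: {b*c}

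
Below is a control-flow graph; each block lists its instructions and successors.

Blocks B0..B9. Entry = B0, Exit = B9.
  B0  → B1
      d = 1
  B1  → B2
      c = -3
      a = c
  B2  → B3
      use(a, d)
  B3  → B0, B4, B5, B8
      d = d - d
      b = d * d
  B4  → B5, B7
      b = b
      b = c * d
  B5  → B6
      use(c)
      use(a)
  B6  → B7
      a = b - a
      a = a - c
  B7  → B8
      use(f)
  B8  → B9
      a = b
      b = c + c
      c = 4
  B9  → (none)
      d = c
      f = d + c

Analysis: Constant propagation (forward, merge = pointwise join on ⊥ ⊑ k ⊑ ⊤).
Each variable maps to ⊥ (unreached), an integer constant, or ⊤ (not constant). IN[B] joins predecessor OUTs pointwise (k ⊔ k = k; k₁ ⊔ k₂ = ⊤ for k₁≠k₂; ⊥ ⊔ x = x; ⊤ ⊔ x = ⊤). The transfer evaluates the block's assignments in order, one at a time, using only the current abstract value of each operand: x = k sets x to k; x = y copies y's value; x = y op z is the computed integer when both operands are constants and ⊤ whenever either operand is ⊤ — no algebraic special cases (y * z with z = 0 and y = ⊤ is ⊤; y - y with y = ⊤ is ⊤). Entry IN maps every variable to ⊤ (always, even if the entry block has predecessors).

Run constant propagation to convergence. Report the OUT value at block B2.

Converged values:
  B0: | IN=(all ⊤) | OUT={d:1; rest ⊤}
  B1: | IN={d:1; rest ⊤} | OUT={a:-3, c:-3, d:1; rest ⊤}
  B2: | IN={a:-3, c:-3, d:1; rest ⊤} | OUT={a:-3, c:-3, d:1; rest ⊤}
  B3: | IN={a:-3, c:-3, d:1; rest ⊤} | OUT={a:-3, b:0, c:-3, d:0; rest ⊤}
  B4: | IN={a:-3, b:0, c:-3, d:0; rest ⊤} | OUT={a:-3, b:0, c:-3, d:0; rest ⊤}
  B5: | IN={a:-3, b:0, c:-3, d:0; rest ⊤} | OUT={a:-3, b:0, c:-3, d:0; rest ⊤}
  B6: | IN={a:-3, b:0, c:-3, d:0; rest ⊤} | OUT={a:6, b:0, c:-3, d:0; rest ⊤}
  B7: | IN={b:0, c:-3, d:0; rest ⊤} | OUT={b:0, c:-3, d:0; rest ⊤}
  B8: | IN={b:0, c:-3, d:0; rest ⊤} | OUT={a:0, b:-6, c:4, d:0; rest ⊤}
  B9: | IN={a:0, b:-6, c:4, d:0; rest ⊤} | OUT={a:0, b:-6, c:4, d:4, f:8; rest ⊤}

Merge at B2: IN[B2] = OUT[B1] = {a: -3, b: ⊤, c: -3, d: 1, e: ⊤, f: ⊤}
Applying B2's transfer function to that IN value gives OUT[B2] (row B2 above).

Answer: {a: -3, b: ⊤, c: -3, d: 1, e: ⊤, f: ⊤}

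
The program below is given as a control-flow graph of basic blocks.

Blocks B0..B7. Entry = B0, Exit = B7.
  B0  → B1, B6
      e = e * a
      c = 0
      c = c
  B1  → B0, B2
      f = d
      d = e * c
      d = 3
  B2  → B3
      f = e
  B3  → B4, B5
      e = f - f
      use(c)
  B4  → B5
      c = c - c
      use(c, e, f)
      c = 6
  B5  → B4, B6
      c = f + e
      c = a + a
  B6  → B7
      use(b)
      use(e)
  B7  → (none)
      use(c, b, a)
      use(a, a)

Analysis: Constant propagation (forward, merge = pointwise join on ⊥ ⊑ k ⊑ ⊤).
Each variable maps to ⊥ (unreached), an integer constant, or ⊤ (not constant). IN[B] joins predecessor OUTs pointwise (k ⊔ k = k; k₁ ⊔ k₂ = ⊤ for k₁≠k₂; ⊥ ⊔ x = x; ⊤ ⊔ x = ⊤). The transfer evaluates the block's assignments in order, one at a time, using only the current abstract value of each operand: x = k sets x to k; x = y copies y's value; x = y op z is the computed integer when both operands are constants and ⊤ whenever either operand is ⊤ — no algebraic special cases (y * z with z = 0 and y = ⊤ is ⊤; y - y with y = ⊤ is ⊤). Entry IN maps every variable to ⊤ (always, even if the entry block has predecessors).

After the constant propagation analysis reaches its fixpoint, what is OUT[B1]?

Answer: {a: ⊤, b: ⊤, c: 0, d: 3, e: ⊤, f: ⊤}

Trace:
Fixpoint table:
  B0: | IN=(all ⊤) | OUT={c:0; rest ⊤}
  B1: | IN={c:0; rest ⊤} | OUT={c:0, d:3; rest ⊤}
  B2: | IN={c:0, d:3; rest ⊤} | OUT={c:0, d:3; rest ⊤}
  B3: | IN={c:0, d:3; rest ⊤} | OUT={c:0, d:3; rest ⊤}
  B4: | IN={d:3; rest ⊤} | OUT={c:6, d:3; rest ⊤}
  B5: | IN={d:3; rest ⊤} | OUT={d:3; rest ⊤}
  B6: | IN=(all ⊤) | OUT=(all ⊤)
  B7: | IN=(all ⊤) | OUT=(all ⊤)

Merge at B1: IN[B1] = OUT[B0] = {a: ⊤, b: ⊤, c: 0, d: ⊤, e: ⊤, f: ⊤}
Applying B1's transfer function to that IN value gives OUT[B1] (row B1 above).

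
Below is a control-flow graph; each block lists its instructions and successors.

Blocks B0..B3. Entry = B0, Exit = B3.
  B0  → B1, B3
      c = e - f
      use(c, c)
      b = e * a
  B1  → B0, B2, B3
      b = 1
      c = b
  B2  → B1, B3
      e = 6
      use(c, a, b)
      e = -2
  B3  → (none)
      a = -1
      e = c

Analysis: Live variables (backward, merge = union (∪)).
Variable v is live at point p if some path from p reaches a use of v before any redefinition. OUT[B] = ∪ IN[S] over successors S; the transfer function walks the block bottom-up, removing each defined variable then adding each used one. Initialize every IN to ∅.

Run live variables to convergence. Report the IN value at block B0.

Converged values:
  B0: | IN={a, e, f} | OUT={a, c, e, f}
  B1: | IN={a, e, f} | OUT={a, b, c, e, f}
  B2: | IN={a, b, c, f} | OUT={a, c, e, f}
  B3: | IN={c} | OUT={}

Merge at B0: OUT[B0] = IN[B1] ⊔ IN[B3] = {a, c, e, f}
Applying B0's transfer function to that OUT value gives IN[B0] (row B0 above).

Answer: {a, e, f}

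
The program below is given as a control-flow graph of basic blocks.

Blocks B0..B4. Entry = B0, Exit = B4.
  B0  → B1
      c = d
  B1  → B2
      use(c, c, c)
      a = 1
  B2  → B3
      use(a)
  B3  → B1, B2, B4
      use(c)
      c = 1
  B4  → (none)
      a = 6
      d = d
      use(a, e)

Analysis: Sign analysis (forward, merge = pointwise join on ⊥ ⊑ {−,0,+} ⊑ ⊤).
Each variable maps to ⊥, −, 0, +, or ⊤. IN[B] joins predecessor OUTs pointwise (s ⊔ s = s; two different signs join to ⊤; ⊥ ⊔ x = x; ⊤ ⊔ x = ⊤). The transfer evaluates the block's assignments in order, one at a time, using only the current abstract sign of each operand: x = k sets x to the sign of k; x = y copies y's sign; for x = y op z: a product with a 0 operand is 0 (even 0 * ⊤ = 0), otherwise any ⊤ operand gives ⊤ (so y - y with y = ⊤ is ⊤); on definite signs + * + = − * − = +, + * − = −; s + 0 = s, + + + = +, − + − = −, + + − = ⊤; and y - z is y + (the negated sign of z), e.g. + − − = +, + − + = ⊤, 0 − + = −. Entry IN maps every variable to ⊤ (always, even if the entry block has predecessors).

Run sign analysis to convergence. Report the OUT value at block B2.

Answer: {a: +, b: ⊤, c: ⊤, d: ⊤, e: ⊤, f: ⊤}

Trace:
Per-block solution:
  B0:  IN=(all ⊤)  OUT=(all ⊤)
  B1:  IN=(all ⊤)  OUT={a:+; rest ⊤}
  B2:  IN={a:+; rest ⊤}  OUT={a:+; rest ⊤}
  B3:  IN={a:+; rest ⊤}  OUT={a:+, c:+; rest ⊤}
  B4:  IN={a:+, c:+; rest ⊤}  OUT={a:+, c:+; rest ⊤}

Merge at B2: IN[B2] = OUT[B1] ⊔ OUT[B3] = {a: +, b: ⊤, c: ⊤, d: ⊤, e: ⊤, f: ⊤}
Applying B2's transfer function to that IN value gives OUT[B2] (row B2 above).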